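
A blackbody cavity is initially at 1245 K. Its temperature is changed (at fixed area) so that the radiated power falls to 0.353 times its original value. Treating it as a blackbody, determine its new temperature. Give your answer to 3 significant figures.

P ∝ T⁴, so T₂/T₁ = (P₂/P₁)^(1/4) = (0.353)^(1/4) = 0.770803.
T₂ = 1245 × 0.770803 = 960 K.

T₂ ≈ 960 K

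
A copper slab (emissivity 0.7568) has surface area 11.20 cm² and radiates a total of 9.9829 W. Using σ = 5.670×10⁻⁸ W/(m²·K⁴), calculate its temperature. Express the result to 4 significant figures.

T ≈ 675.1 K

Area A = 11.20 cm² = 1.120×10⁻³ m².
P = εσAT⁴ ⇒ T = (P/(εσA))^(1/4) = (9.9829/(0.7568×5.670×10⁻⁸×1.120×10⁻³))^(1/4) = 675.1 K.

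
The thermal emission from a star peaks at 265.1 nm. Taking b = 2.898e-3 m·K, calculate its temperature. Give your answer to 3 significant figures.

T ≈ 1.09×10⁴ K

Wien's law gives T = b/λ_max = (2.898×10⁻³ m·K)/(2.651×10⁻⁷ m) = 1.09×10⁴ K.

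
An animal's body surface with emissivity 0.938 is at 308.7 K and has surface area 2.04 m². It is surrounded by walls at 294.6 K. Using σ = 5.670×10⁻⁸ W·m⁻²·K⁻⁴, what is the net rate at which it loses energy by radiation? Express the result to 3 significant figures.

Area A = 2.04 m².
Net radiated power P_net = εσA(T⁴ − T₀⁴) = 0.938×5.670×10⁻⁸×2.04×(308.7⁴ − 294.6⁴).
T⁴ − T₀⁴ = 9.08127×10⁹ − 7.53236×10⁹ = 1.54891×10⁹ K⁴, so P_net = 168 W.

Net loss ≈ 168 W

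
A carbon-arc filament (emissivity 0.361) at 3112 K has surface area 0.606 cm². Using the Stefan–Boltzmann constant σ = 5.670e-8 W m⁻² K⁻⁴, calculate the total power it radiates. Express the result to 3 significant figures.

P ≈ 116 W

Area A = 0.606 cm² = 6.06×10⁻⁵ m².
P = εσAT⁴ = 0.361 × 5.670×10⁻⁸ × 6.06×10⁻⁵ × (3112)⁴ = 116 W.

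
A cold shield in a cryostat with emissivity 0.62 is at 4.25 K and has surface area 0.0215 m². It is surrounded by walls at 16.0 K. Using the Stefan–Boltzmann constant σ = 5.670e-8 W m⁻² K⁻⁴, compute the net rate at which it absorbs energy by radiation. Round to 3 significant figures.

Area A = 0.0215 m².
Net radiated power P_net = εσA(T⁴ − T₀⁴) = 0.62×5.670×10⁻⁸×0.0215×(4.25⁴ − 16.0⁴).
T⁴ − T₀⁴ = 326.254 − 65536.0 = -65209.7 K⁴, so P_net = -4.93×10⁻⁵ W — negative, meaning a net gain of 4.93×10⁻⁵ W.

Net gain ≈ 4.93×10⁻⁵ W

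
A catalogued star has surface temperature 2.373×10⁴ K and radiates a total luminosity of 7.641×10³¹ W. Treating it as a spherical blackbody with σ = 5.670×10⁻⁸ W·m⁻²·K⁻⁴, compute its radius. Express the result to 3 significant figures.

L = 4πR²σT⁴ ⇒ R = √(L/(4πσT⁴)).
σT⁴ = 1.79794×10¹⁰ W/m², so R = √(7.641×10³¹/(4π×1.79794×10¹⁰)) = 1.84×10¹⁰ m.

R ≈ 1.84×10¹⁰ m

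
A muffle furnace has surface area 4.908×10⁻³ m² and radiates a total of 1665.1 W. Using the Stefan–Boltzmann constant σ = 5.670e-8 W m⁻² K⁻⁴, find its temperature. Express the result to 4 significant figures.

T ≈ 1564 K

Area A = 4.908×10⁻³ m².
P = σAT⁴ ⇒ T = (P/(σA))^(1/4) = (1665.1/(5.670×10⁻⁸×4.908×10⁻³))^(1/4) = 1564 K.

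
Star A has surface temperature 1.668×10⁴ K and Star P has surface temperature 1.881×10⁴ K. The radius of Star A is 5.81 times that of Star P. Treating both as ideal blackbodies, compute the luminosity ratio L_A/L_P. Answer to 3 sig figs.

L_A/L_P ≈ 20.9

L ∝ R²T⁴, so L_A/L_P = (R_A/R_P)²(T_A/T_P)⁴ = (5.81)² × (1.668×10⁴/1.881×10⁴)⁴ = 33.7561 × 0.618342 = 20.9.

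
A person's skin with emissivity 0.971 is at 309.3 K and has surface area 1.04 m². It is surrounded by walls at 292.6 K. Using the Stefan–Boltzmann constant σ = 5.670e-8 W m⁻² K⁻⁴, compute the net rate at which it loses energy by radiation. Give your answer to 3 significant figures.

Area A = 1.04 m².
Net radiated power P_net = εσA(T⁴ − T₀⁴) = 0.971×5.670×10⁻⁸×1.04×(309.3⁴ − 292.6⁴).
T⁴ − T₀⁴ = 9.15208×10⁹ − 7.32989×10⁹ = 1.82219×10⁹ K⁴, so P_net = 104 W.

Net loss ≈ 104 W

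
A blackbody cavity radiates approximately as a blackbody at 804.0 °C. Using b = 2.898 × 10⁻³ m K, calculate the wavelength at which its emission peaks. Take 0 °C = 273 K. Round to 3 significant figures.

T = 804.0 °C + 273 = 1077.0 K.
Wien's displacement law: λ_max = b/T = (2.898×10⁻³ m·K)/(1077.0 K) = 2.691×10⁻⁶ m.
That is 2.69×10³ nm, in the infrared range.

λ_max ≈ 2.69×10³ nm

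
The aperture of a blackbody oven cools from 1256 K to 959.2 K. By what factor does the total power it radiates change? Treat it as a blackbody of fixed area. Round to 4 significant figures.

P₂/P₁ ≈ 0.3402

P ∝ T⁴, so P₂/P₁ = (T₂/T₁)⁴ = (959.2/1256)⁴ = (0.763694)⁴ = 0.3402.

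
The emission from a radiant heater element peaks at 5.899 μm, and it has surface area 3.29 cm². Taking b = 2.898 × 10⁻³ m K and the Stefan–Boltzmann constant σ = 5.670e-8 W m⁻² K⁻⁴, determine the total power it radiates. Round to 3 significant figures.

Wien's law: T = b/λ_max = 2.898×10⁻³/5.899×10⁻⁶ = 491.270 K.
Area A = 3.29 cm² = 3.29×10⁻⁴ m².
Then P = σAT⁴ = 5.670×10⁻⁸×3.29×10⁻⁴×(491.270)⁴ = 1.09 W.

P ≈ 1.09 W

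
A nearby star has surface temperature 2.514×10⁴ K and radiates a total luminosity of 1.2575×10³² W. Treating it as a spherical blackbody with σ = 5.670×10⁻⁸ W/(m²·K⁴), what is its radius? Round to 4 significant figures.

L = 4πR²σT⁴ ⇒ R = √(L/(4πσT⁴)).
σT⁴ = 2.26487×10¹⁰ W/m², so R = √(1.2575×10³²/(4π×2.26487×10¹⁰)) = 2.102×10¹⁰ m.

R ≈ 2.102×10¹⁰ m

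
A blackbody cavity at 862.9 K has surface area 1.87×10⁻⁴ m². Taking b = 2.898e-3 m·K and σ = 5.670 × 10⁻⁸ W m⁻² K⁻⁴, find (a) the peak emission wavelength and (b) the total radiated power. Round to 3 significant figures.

(a) λ_max = b/T = 2.898×10⁻³/862.9 = 3.358×10⁻⁶ m = 3.36 μm.
Area A = 1.87×10⁻⁴ m².
(b) P = σAT⁴ = 5.670×10⁻⁸×1.87×10⁻⁴×(862.9)⁴ = 5.88 W.

λ_max ≈ 3.36 μm; P ≈ 5.88 W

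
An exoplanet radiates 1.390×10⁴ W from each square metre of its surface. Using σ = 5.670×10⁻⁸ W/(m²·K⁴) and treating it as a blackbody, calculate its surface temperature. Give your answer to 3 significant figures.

T ≈ 704 K

I = σT⁴, so T = (I/σ)^(1/4) = (1.390×10⁴/(5.670×10⁻⁸))^(1/4) = 704 K.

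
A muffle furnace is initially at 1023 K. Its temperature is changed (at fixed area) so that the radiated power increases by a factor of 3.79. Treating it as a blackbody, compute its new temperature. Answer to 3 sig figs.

P ∝ T⁴, so T₂/T₁ = (P₂/P₁)^(1/4) = (3.79)^(1/4) = 1.39527.
T₂ = 1023 × 1.39527 = 1.43×10³ K.

T₂ ≈ 1.43×10³ K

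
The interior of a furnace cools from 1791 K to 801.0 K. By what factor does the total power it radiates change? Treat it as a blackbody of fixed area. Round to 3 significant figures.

P ∝ T⁴, so P₂/P₁ = (T₂/T₁)⁴ = (801.0/1791)⁴ = (0.447236)⁴ = 0.0400.

P₂/P₁ ≈ 0.0400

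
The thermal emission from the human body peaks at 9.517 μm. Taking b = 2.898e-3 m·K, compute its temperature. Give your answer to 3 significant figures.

Wien's law gives T = b/λ_max = (2.898×10⁻³ m·K)/(9.517×10⁻⁶ m) = 305 K.

T ≈ 305 K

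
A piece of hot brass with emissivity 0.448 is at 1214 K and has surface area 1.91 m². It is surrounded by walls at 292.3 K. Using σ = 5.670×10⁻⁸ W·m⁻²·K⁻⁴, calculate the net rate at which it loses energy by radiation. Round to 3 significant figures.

Net loss ≈ 1.05×10⁵ W

Area A = 1.91 m².
Net radiated power P_net = εσA(T⁴ − T₀⁴) = 0.448×5.670×10⁻⁸×1.91×(1214⁴ − 292.3⁴).
T⁴ − T₀⁴ = 2.17207×10¹² − 7.29987×10⁹ = 2.16477×10¹² K⁴, so P_net = 1.05×10⁵ W.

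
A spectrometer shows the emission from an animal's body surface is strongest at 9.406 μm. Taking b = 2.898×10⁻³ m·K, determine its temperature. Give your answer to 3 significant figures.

T ≈ 308 K

Wien's law gives T = b/λ_max = (2.898×10⁻³ m·K)/(9.406×10⁻⁶ m) = 308 K.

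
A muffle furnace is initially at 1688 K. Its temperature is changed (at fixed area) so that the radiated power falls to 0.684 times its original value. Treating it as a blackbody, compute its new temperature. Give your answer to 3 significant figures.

T₂ ≈ 1.54×10³ K

P ∝ T⁴, so T₂/T₁ = (P₂/P₁)^(1/4) = (0.684)^(1/4) = 0.909419.
T₂ = 1688 × 0.909419 = 1.54×10³ K.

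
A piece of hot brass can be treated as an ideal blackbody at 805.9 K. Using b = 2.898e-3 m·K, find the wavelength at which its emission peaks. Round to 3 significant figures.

λ_max ≈ 3.60 μm

Wien's displacement law: λ_max = b/T = (2.898×10⁻³ m·K)/(805.9 K) = 3.596×10⁻⁶ m.
That is 3.60 μm, in the infrared range.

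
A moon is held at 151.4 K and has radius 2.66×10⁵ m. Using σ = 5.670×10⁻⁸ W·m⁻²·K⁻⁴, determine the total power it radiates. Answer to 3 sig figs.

P ≈ 2.65×10¹³ W

Surface area A = 4πR² = 4π(2.66×10⁵ m)² = 8.89146×10¹¹ m².
P = σAT⁴ = 5.670×10⁻⁸ × 8.89146×10¹¹ × (151.4)⁴ = 2.65×10¹³ W.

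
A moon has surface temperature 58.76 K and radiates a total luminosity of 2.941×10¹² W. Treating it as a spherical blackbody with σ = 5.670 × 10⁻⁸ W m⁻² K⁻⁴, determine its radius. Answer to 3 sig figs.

L = 4πR²σT⁴ ⇒ R = √(L/(4πσT⁴)).
σT⁴ = 0.675943 W/m², so R = √(2.941×10¹²/(4π×0.675943)) = 5.88×10⁵ m.

R ≈ 5.88×10⁵ m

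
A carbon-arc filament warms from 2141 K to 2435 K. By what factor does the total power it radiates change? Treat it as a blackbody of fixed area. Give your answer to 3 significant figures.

P₂/P₁ ≈ 1.67

P ∝ T⁴, so P₂/P₁ = (T₂/T₁)⁴ = (2435/2141)⁴ = (1.13732)⁴ = 1.67.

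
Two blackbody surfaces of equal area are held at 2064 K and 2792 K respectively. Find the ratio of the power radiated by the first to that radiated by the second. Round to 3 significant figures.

With equal areas, P₁/P₂ = (T₁/T₂)⁴ = (2064/2792)⁴ = 0.299.

P₁/P₂ ≈ 0.299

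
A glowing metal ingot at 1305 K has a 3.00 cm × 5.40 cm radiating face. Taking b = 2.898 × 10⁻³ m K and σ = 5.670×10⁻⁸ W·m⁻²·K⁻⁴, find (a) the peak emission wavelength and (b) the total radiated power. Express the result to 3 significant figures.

λ_max ≈ 2.22 μm; P ≈ 266 W

(a) λ_max = b/T = 2.898×10⁻³/1305 = 2.221×10⁻⁶ m = 2.22 μm.
Area A = 0.0300 × 0.0540 = 1.62×10⁻³ m².
(b) P = σAT⁴ = 5.670×10⁻⁸×1.62×10⁻³×(1305)⁴ = 266 W.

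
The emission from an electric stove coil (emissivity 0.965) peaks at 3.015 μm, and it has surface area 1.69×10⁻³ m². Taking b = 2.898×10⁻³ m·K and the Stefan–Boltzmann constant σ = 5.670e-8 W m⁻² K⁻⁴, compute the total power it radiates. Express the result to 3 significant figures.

Wien's law: T = b/λ_max = 2.898×10⁻³/3.015×10⁻⁶ = 961.194 K.
Area A = 1.69×10⁻³ m².
Then P = εσAT⁴ = 0.965×5.670×10⁻⁸×1.69×10⁻³×(961.194)⁴ = 78.9 W.

P ≈ 78.9 W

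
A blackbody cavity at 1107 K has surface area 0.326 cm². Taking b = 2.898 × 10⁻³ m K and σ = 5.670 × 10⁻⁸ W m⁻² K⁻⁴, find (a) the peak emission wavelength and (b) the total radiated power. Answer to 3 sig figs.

(a) λ_max = b/T = 2.898×10⁻³/1107 = 2.618×10⁻⁶ m = 2.62 μm.
Area A = 0.326 cm² = 3.26×10⁻⁵ m².
(b) P = σAT⁴ = 5.670×10⁻⁸×3.26×10⁻⁵×(1107)⁴ = 2.78 W.

λ_max ≈ 2.62 μm; P ≈ 2.78 W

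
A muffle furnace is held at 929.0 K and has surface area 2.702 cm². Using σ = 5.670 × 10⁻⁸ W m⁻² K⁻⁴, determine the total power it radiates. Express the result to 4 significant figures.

Area A = 2.702 cm² = 2.702×10⁻⁴ m².
P = σAT⁴ = 5.670×10⁻⁸ × 2.702×10⁻⁴ × (929.0)⁴ = 11.41 W.

P ≈ 11.41 W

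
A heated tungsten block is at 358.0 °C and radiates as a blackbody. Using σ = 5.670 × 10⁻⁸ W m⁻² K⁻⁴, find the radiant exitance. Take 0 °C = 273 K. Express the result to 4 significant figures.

T = 358.0 °C + 273 = 631.0 K.
Stefan–Boltzmann: I = σT⁴ = 5.670×10⁻⁸ × (631.0)⁴ = 8989 W/m².

I ≈ 8989 W/m²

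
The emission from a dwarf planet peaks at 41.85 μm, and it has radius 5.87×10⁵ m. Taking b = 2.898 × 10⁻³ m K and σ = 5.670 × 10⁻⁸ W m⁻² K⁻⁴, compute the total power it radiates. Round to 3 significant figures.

P ≈ 5.65×10¹² W

Wien's law: T = b/λ_max = 2.898×10⁻³/4.185×10⁻⁵ = 69.2473 K.
Surface area A = 4πR² = 4π(5.87×10⁵ m)² = 4.32998×10¹² m².
Then P = σAT⁴ = 5.670×10⁻⁸×4.32998×10¹²×(69.2473)⁴ = 5.65×10¹² W.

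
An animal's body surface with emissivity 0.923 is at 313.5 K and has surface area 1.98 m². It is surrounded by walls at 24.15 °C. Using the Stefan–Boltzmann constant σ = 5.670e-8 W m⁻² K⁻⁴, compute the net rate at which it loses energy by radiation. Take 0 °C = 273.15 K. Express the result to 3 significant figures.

Net loss ≈ 191 W

Surroundings: T = 24.15 °C + 273.15 = 297.30 K.
Area A = 1.98 m².
Net radiated power P_net = εσA(T⁴ − T₀⁴) = 0.923×5.670×10⁻⁸×1.98×(313.5⁴ − 297.30⁴).
T⁴ − T₀⁴ = 9.65940×10⁹ − 7.81231×10⁹ = 1.84709×10⁹ K⁴, so P_net = 191 W.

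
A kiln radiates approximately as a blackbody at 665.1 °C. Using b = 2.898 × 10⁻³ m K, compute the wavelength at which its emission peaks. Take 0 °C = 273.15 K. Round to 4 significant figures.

T = 665.1 °C + 273.15 = 938.25 K.
Wien's displacement law: λ_max = b/T = (2.898×10⁻³ m·K)/(938.25 K) = 3.0887×10⁻⁶ m.
That is 3.089 μm, in the infrared range.

λ_max ≈ 3.089 μm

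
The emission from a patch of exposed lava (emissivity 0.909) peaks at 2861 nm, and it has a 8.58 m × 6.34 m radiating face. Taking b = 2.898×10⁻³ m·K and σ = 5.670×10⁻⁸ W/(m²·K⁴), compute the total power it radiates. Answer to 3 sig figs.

P ≈ 2.95×10⁶ W

Wien's law: T = b/λ_max = 2.898×10⁻³/2.861×10⁻⁶ = 1012.93 K.
Area A = 8.58 × 6.34 = 54.3972 m².
Then P = εσAT⁴ = 0.909×5.670×10⁻⁸×54.3972×(1012.93)⁴ = 2.95×10⁶ W.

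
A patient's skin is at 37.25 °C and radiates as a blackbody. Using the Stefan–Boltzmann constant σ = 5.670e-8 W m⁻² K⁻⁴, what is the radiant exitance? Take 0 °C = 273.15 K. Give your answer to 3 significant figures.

T = 37.25 °C + 273.15 = 310.40 K.
Stefan–Boltzmann: I = σT⁴ = 5.670×10⁻⁸ × (310.40)⁴ = 526 W/m².

I ≈ 526 W/m²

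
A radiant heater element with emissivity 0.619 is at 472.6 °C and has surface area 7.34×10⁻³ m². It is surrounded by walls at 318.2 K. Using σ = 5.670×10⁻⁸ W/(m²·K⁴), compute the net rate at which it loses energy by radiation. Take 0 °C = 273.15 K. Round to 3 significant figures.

Net loss ≈ 77.0 W

T = 472.6 °C + 273.15 = 745.75 K.
Area A = 7.34×10⁻³ m².
Net radiated power P_net = εσA(T⁴ − T₀⁴) = 0.619×5.670×10⁻⁸×7.34×10⁻³×(745.75⁴ − 318.2⁴).
T⁴ − T₀⁴ = 3.09295×10¹¹ − 1.02518×10¹⁰ = 2.99043×10¹¹ K⁴, so P_net = 77.0 W.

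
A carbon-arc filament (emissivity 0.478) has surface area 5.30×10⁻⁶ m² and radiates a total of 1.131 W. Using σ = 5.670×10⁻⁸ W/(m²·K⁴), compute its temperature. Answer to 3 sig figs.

Area A = 5.30×10⁻⁶ m².
P = εσAT⁴ ⇒ T = (P/(εσA))^(1/4) = (1.131/(0.478×5.670×10⁻⁸×5.30×10⁻⁶))^(1/4) = 1.68×10³ K.

T ≈ 1.68×10³ K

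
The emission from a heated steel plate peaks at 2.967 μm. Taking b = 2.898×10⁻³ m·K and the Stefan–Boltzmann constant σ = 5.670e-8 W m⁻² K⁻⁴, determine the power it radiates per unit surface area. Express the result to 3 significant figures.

I ≈ 5.16×10⁴ W/m²

Wien's law: T = b/λ_max = 2.898×10⁻³/2.967×10⁻⁶ = 976.744 K.
Then I = σT⁴ = 5.670×10⁻⁸×(976.744)⁴ = 5.16×10⁴ W/m².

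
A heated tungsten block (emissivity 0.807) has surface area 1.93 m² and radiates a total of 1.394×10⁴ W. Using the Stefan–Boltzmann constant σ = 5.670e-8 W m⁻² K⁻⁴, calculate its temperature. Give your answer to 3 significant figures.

T ≈ 630 K

Area A = 1.93 m².
P = εσAT⁴ ⇒ T = (P/(εσA))^(1/4) = (1.394×10⁴/(0.807×5.670×10⁻⁸×1.93))^(1/4) = 630 K.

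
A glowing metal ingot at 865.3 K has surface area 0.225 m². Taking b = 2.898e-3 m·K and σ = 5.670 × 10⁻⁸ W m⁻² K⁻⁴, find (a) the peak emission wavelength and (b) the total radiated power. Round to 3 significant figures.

(a) λ_max = b/T = 2.898×10⁻³/865.3 = 3.349×10⁻⁶ m = 3.35 μm.
Area A = 0.225 m².
(b) P = σAT⁴ = 5.670×10⁻⁸×0.225×(865.3)⁴ = 7.15×10³ W.

λ_max ≈ 3.35 μm; P ≈ 7.15×10³ W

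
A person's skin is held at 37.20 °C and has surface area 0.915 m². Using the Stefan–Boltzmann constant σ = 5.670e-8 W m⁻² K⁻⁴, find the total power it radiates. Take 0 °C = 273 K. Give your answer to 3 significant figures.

P ≈ 480 W

T = 37.20 °C + 273 = 310.20 K.
Area A = 0.915 m².
P = σAT⁴ = 5.670×10⁻⁸ × 0.915 × (310.20)⁴ = 480 W.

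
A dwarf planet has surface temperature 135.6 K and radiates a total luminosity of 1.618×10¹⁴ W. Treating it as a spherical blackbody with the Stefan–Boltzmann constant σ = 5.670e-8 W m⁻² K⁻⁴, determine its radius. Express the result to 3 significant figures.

L = 4πR²σT⁴ ⇒ R = √(L/(4πσT⁴)).
σT⁴ = 19.1700 W/m², so R = √(1.618×10¹⁴/(4π×19.1700)) = 8.20×10⁵ m.

R ≈ 8.20×10⁵ m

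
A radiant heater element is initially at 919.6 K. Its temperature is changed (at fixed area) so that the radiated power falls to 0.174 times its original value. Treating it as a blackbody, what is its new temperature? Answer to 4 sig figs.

T₂ ≈ 593.9 K

P ∝ T⁴, so T₂/T₁ = (P₂/P₁)^(1/4) = (0.174)^(1/4) = 0.645858.
T₂ = 919.6 × 0.645858 = 593.9 K.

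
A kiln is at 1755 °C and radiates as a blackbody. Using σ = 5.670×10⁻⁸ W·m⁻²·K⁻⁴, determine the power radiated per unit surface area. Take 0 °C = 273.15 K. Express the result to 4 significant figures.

T = 1755 °C + 273.15 = 2028.15 K.
Stefan–Boltzmann: I = σT⁴ = 5.670×10⁻⁸ × (2028.15)⁴ = 9.594×10⁵ W/m².

I ≈ 9.594×10⁵ W/m²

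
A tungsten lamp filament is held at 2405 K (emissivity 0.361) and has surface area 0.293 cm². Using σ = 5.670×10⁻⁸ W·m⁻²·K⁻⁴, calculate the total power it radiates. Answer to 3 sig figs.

P ≈ 20.1 W

Area A = 0.293 cm² = 2.93×10⁻⁵ m².
P = εσAT⁴ = 0.361 × 5.670×10⁻⁸ × 2.93×10⁻⁵ × (2405)⁴ = 20.1 W.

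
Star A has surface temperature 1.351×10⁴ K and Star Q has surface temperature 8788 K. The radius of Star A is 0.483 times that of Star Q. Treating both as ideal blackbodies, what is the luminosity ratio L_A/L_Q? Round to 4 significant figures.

L ∝ R²T⁴, so L_A/L_Q = (R_A/R_Q)²(T_A/T_Q)⁴ = (0.483)² × (1.351×10⁴/8788)⁴ = 0.233289 × 5.58549 = 1.303.

L_A/L_Q ≈ 1.303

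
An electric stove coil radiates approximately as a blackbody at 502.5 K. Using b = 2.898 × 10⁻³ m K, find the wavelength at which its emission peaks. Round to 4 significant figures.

Wien's displacement law: λ_max = b/T = (2.898×10⁻³ m·K)/(502.5 K) = 5.7672×10⁻⁶ m.
That is 5.767 μm, in the infrared range.

λ_max ≈ 5.767 μm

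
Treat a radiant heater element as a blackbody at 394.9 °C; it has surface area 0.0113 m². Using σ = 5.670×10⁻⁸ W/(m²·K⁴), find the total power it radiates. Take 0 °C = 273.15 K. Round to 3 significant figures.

T = 394.9 °C + 273.15 = 668.05 K.
Area A = 0.0113 m².
P = σAT⁴ = 5.670×10⁻⁸ × 0.0113 × (668.05)⁴ = 128 W.

P ≈ 128 W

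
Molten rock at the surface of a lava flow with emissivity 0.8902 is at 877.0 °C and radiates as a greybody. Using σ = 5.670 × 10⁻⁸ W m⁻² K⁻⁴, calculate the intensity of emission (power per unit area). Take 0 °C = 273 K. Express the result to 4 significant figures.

T = 877.0 °C + 273 = 1150.0 K.
Stefan–Boltzmann: I = εσT⁴ = 0.8902 × 5.670×10⁻⁸ × (1150.0)⁴ = 8.828×10⁴ W/m².

I ≈ 8.828×10⁴ W/m²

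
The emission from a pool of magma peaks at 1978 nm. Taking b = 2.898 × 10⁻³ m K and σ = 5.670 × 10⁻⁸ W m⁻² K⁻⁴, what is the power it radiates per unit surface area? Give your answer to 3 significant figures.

I ≈ 2.61×10⁵ W/m²

Wien's law: T = b/λ_max = 2.898×10⁻³/1.978×10⁻⁶ = 1465.12 K.
Then I = σT⁴ = 5.670×10⁻⁸×(1465.12)⁴ = 2.61×10⁵ W/m².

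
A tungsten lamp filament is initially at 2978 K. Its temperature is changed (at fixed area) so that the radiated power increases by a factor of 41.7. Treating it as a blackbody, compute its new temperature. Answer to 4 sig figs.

T₂ ≈ 7568 K

P ∝ T⁴, so T₂/T₁ = (P₂/P₁)^(1/4) = (41.7)^(1/4) = 2.54117.
T₂ = 2978 × 2.54117 = 7568 K.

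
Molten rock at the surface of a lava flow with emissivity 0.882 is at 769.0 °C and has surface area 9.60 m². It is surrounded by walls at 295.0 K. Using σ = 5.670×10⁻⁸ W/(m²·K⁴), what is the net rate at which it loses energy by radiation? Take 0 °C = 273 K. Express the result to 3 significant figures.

T = 769.0 °C + 273 = 1042.0 K.
Area A = 9.60 m².
Net radiated power P_net = εσA(T⁴ − T₀⁴) = 0.882×5.670×10⁻⁸×9.60×(1042.0⁴ − 295.0⁴).
T⁴ − T₀⁴ = 1.17888×10¹² − 7.57335×10⁹ = 1.17131×10¹² K⁴, so P_net = 5.62×10⁵ W.

Net loss ≈ 5.62×10⁵ W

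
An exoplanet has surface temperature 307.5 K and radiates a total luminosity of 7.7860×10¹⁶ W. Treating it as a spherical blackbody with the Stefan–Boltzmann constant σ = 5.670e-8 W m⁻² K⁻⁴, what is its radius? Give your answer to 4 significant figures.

L = 4πR²σT⁴ ⇒ R = √(L/(4πσT⁴)).
σT⁴ = 506.948 W/m², so R = √(7.7860×10¹⁶/(4π×506.948)) = 3.496×10⁶ m.

R ≈ 3.496×10⁶ m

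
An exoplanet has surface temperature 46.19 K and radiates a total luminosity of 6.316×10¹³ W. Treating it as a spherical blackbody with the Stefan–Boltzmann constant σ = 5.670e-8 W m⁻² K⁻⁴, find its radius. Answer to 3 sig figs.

R ≈ 4.41×10⁶ m

L = 4πR²σT⁴ ⇒ R = √(L/(4πσT⁴)).
σT⁴ = 0.258092 W/m², so R = √(6.316×10¹³/(4π×0.258092)) = 4.41×10⁶ m.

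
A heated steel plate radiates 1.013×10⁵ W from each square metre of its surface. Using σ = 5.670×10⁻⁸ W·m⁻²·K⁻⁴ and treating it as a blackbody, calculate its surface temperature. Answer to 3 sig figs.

I = σT⁴, so T = (I/σ)^(1/4) = (1.013×10⁵/(5.670×10⁻⁸))^(1/4) = 1.16×10³ K.

T ≈ 1.16×10³ K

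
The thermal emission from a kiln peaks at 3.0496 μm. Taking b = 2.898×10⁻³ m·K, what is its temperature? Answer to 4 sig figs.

T ≈ 950.3 K

Wien's law gives T = b/λ_max = (2.898×10⁻³ m·K)/(3.0496×10⁻⁶ m) = 950.3 K.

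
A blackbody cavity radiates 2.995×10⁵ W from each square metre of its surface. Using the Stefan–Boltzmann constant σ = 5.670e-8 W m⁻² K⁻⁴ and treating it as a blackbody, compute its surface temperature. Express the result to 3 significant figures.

T ≈ 1.52×10³ K

I = σT⁴, so T = (I/σ)^(1/4) = (2.995×10⁵/(5.670×10⁻⁸))^(1/4) = 1.52×10³ K.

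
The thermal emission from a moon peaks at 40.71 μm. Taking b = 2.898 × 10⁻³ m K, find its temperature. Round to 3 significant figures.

Wien's law gives T = b/λ_max = (2.898×10⁻³ m·K)/(4.071×10⁻⁵ m) = 71.2 K.

T ≈ 71.2 K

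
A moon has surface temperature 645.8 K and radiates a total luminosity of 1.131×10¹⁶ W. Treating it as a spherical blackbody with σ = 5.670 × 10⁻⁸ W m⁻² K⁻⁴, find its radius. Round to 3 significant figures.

L = 4πR²σT⁴ ⇒ R = √(L/(4πσT⁴)).
σT⁴ = 9862.23 W/m², so R = √(1.131×10¹⁶/(4π×9862.23)) = 3.02×10⁵ m.

R ≈ 3.02×10⁵ m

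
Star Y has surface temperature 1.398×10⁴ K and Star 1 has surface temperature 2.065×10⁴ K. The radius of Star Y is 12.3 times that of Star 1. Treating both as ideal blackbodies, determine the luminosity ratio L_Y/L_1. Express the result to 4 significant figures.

L ∝ R²T⁴, so L_Y/L_1 = (R_Y/R_1)²(T_Y/T_1)⁴ = (12.3)² × (1.398×10⁴/2.065×10⁴)⁴ = 151.29 × 0.210062 = 31.78.

L_Y/L_1 ≈ 31.78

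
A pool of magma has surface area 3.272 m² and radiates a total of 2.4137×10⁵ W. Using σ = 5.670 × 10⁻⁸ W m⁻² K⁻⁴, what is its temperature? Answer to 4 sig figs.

T ≈ 1068 K

Area A = 3.272 m².
P = σAT⁴ ⇒ T = (P/(σA))^(1/4) = (2.4137×10⁵/(5.670×10⁻⁸×3.272))^(1/4) = 1068 K.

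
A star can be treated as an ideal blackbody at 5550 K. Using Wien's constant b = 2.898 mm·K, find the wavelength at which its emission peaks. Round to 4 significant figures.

Wien's displacement law: λ_max = b/T = (2.898×10⁻³ m·K)/(5550 K) = 5.2216×10⁻⁷ m.
That is 0.5222 μm, in the visible range.

λ_max ≈ 0.5222 μm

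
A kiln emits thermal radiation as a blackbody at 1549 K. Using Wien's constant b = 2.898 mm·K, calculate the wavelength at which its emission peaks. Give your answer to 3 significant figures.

λ_max ≈ 1.87×10³ nm

Wien's displacement law: λ_max = b/T = (2.898×10⁻³ m·K)/(1549 K) = 1.871×10⁻⁶ m.
That is 1.87×10³ nm, in the infrared range.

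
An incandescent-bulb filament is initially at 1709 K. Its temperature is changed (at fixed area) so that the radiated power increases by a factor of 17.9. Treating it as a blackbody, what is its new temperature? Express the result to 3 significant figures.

P ∝ T⁴, so T₂/T₁ = (P₂/P₁)^(1/4) = (17.9)^(1/4) = 2.05690.
T₂ = 1709 × 2.05690 = 3.52×10³ K.

T₂ ≈ 3.52×10³ K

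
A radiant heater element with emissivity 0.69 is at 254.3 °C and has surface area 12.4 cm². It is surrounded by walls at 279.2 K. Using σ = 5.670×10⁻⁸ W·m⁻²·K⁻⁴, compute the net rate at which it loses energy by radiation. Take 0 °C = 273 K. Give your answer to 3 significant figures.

Net loss ≈ 3.46 W

T = 254.3 °C + 273 = 527.3 K.
Area A = 12.4 cm² = 1.24×10⁻³ m².
Net radiated power P_net = εσA(T⁴ − T₀⁴) = 0.69×5.670×10⁻⁸×1.24×10⁻³×(527.3⁴ − 279.2⁴).
T⁴ − T₀⁴ = 7.73092×10¹⁰ − 6.07661×10⁹ = 7.12326×10¹⁰ K⁴, so P_net = 3.46 W.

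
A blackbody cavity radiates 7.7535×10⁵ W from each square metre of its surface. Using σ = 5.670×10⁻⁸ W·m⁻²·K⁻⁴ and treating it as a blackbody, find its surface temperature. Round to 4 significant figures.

I = σT⁴, so T = (I/σ)^(1/4) = (7.7535×10⁵/(5.670×10⁻⁸))^(1/4) = 1923 K.

T ≈ 1923 K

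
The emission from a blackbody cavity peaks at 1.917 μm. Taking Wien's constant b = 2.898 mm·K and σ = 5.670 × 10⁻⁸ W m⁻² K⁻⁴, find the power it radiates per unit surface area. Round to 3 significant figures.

I ≈ 2.96×10⁵ W/m²

Wien's law: T = b/λ_max = 2.898×10⁻³/1.917×10⁻⁶ = 1511.74 K.
Then I = σT⁴ = 5.670×10⁻⁸×(1511.74)⁴ = 2.96×10⁵ W/m².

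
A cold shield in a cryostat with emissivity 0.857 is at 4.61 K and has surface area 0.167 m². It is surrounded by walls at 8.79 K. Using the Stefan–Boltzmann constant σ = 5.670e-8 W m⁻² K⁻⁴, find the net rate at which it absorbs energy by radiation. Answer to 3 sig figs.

Net gain ≈ 4.48×10⁻⁵ W

Area A = 0.167 m².
Net radiated power P_net = εσA(T⁴ − T₀⁴) = 0.857×5.670×10⁻⁸×0.167×(4.61⁴ − 8.79⁴).
T⁴ − T₀⁴ = 451.652 − 5969.74 = -5518.09 K⁴, so P_net = -4.48×10⁻⁵ W — negative, meaning a net gain of 4.48×10⁻⁵ W.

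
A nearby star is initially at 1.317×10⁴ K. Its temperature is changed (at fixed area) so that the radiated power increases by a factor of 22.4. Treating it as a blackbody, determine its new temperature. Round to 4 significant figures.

P ∝ T⁴, so T₂/T₁ = (P₂/P₁)^(1/4) = (22.4)^(1/4) = 2.17551.
T₂ = 1.317×10⁴ × 2.17551 = 2.865×10⁴ K.

T₂ ≈ 2.865×10⁴ K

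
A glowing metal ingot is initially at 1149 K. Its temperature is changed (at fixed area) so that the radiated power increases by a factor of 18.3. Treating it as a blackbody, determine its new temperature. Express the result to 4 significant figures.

P ∝ T⁴, so T₂/T₁ = (P₂/P₁)^(1/4) = (18.3)^(1/4) = 2.06830.
T₂ = 1149 × 2.06830 = 2376 K.

T₂ ≈ 2376 K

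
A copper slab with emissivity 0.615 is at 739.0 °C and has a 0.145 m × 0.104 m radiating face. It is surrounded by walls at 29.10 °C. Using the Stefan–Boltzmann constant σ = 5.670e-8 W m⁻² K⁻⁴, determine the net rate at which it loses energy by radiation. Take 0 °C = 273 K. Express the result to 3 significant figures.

T = 739.0 °C + 273 = 1012.0 K.
Surroundings: T = 29.10 °C + 273 = 302.10 K.
Area A = 0.145 × 0.104 = 0.01508 m².
Net radiated power P_net = εσA(T⁴ − T₀⁴) = 0.615×5.670×10⁻⁸×0.01508×(1012.0⁴ − 302.10⁴).
T⁴ − T₀⁴ = 1.04887×10¹² − 8.32919×10⁹ = 1.04054×10¹² K⁴, so P_net = 547 W.

Net loss ≈ 547 W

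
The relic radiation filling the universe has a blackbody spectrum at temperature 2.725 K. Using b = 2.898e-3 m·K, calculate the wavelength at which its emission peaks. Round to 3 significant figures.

λ_max ≈ 1.06×10⁻³ m

Wien's displacement law: λ_max = b/T = (2.898×10⁻³ m·K)/(2.725 K) = 1.063×10⁻³ m.
That is 1.06×10⁻³ m, in the microwave range.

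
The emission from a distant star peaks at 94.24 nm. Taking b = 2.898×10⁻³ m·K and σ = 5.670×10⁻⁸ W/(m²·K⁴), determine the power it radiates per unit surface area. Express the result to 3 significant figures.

I ≈ 5.07×10¹⁰ W/m²

Wien's law: T = b/λ_max = 2.898×10⁻³/9.424×10⁻⁸ = 30751.3 K.
Then I = σT⁴ = 5.670×10⁻⁸×(30751.3)⁴ = 5.07×10¹⁰ W/m².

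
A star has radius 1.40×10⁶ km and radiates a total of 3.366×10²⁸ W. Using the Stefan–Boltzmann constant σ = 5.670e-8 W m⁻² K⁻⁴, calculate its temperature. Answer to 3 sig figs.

Surface area A = 4πR² = 4π(1.40×10⁹ m)² = 2.46301×10¹⁹ m².
P = σAT⁴ ⇒ T = (P/(σA))^(1/4) = (3.366×10²⁸/(5.670×10⁻⁸×2.46301×10¹⁹))^(1/4) = 1.25×10⁴ K.

T ≈ 1.25×10⁴ K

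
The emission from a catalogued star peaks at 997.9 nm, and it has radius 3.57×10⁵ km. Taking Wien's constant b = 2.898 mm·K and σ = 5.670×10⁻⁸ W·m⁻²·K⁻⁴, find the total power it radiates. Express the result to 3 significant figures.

Wien's law: T = b/λ_max = 2.898×10⁻³/9.979×10⁻⁷ = 2904.10 K.
Surface area A = 4πR² = 4π(3.57×10⁸ m)² = 1.60157×10¹⁸ m².
Then P = σAT⁴ = 5.670×10⁻⁸×1.60157×10¹⁸×(2904.10)⁴ = 6.46×10²⁴ W.

P ≈ 6.46×10²⁴ W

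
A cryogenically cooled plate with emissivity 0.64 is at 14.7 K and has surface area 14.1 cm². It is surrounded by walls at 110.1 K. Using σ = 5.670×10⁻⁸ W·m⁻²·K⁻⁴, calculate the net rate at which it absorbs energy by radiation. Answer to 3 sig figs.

Area A = 14.1 cm² = 1.41×10⁻³ m².
Net radiated power P_net = εσA(T⁴ − T₀⁴) = 0.64×5.670×10⁻⁸×1.41×10⁻³×(14.7⁴ − 110.1⁴).
T⁴ − T₀⁴ = 46694.9 − 1.46943×10⁸ = -1.46896×10⁸ K⁴, so P_net = -7.52×10⁻³ W — negative, meaning a net gain of 7.52×10⁻³ W.

Net gain ≈ 7.52×10⁻³ W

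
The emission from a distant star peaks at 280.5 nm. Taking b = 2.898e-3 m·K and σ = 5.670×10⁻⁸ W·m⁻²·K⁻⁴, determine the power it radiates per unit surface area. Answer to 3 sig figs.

I ≈ 6.46×10⁸ W/m²

Wien's law: T = b/λ_max = 2.898×10⁻³/2.805×10⁻⁷ = 10331.6 K.
Then I = σT⁴ = 5.670×10⁻⁸×(10331.6)⁴ = 6.46×10⁸ W/m².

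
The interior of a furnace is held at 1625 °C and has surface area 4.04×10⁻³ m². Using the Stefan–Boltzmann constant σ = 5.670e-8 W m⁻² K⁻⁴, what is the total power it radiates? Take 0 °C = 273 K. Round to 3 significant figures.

P ≈ 2.97×10³ W

T = 1625 °C + 273 = 1898 K.
Area A = 4.04×10⁻³ m².
P = σAT⁴ = 5.670×10⁻⁸ × 4.04×10⁻³ × (1898)⁴ = 2.97×10³ W.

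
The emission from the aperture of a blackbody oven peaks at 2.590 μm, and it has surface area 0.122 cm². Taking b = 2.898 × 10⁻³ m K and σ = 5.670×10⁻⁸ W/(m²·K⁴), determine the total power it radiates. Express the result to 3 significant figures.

P ≈ 1.08 W

Wien's law: T = b/λ_max = 2.898×10⁻³/2.590×10⁻⁶ = 1118.92 K.
Area A = 0.122 cm² = 1.22×10⁻⁵ m².
Then P = σAT⁴ = 5.670×10⁻⁸×1.22×10⁻⁵×(1118.92)⁴ = 1.08 W.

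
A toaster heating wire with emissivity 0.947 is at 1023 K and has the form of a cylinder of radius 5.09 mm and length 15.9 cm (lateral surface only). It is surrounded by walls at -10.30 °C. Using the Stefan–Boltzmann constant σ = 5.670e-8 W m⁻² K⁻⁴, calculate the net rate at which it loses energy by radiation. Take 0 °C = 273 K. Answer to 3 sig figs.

Net loss ≈ 298 W

Surroundings: T = -10.30 °C + 273 = 262.70 K.
Lateral area A = 2πrL = 2π×5.09×10⁻³×0.159 = 5.08504×10⁻³ m².
Net radiated power P_net = εσA(T⁴ − T₀⁴) = 0.947×5.670×10⁻⁸×5.08504×10⁻³×(1023⁴ − 262.70⁴).
T⁴ − T₀⁴ = 1.09522×10¹² − 4.76256×10⁹ = 1.09046×10¹² K⁴, so P_net = 298 W.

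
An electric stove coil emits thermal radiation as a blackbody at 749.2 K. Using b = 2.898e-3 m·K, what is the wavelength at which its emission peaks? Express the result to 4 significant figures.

λ_max ≈ 3.868 μm

Wien's displacement law: λ_max = b/T = (2.898×10⁻³ m·K)/(749.2 K) = 3.8681×10⁻⁶ m.
That is 3.868 μm, in the infrared range.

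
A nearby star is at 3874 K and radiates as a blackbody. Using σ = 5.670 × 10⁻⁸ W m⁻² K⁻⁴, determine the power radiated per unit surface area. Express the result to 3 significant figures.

Stefan–Boltzmann: I = σT⁴ = 5.670×10⁻⁸ × (3874)⁴ = 1.28×10⁷ W/m².

I ≈ 1.28×10⁷ W/m²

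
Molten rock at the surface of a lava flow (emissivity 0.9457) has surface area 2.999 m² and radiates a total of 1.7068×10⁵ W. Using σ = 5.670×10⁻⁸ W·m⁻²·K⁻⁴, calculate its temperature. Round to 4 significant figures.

T ≈ 1015 K

Area A = 2.999 m².
P = εσAT⁴ ⇒ T = (P/(εσA))^(1/4) = (1.7068×10⁵/(0.9457×5.670×10⁻⁸×2.999))^(1/4) = 1015 K.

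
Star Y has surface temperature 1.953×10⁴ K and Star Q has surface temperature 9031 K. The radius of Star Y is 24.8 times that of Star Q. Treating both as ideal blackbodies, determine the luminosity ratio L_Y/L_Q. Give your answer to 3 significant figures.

L_Y/L_Q ≈ 1.35×10⁴

L ∝ R²T⁴, so L_Y/L_Q = (R_Y/R_Q)²(T_Y/T_Q)⁴ = (24.8)² × (1.953×10⁴/9031)⁴ = 615.04 × 21.8708 = 1.35×10⁴.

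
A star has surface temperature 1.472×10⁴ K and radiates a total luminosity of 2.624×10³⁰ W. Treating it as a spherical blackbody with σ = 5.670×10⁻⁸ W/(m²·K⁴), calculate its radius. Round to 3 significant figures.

R ≈ 8.86×10⁹ m

L = 4πR²σT⁴ ⇒ R = √(L/(4πσT⁴)).
σT⁴ = 2.66204×10⁹ W/m², so R = √(2.624×10³⁰/(4π×2.66204×10⁹)) = 8.86×10⁹ m.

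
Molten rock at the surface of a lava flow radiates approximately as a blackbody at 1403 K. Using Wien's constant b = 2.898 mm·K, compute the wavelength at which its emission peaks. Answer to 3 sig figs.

λ_max ≈ 2.07×10³ nm

Wien's displacement law: λ_max = b/T = (2.898×10⁻³ m·K)/(1403 K) = 2.066×10⁻⁶ m.
That is 2.07×10³ nm, in the infrared range.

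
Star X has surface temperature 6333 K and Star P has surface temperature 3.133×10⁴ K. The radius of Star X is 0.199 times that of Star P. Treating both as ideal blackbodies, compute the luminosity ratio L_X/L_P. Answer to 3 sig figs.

L_X/L_P ≈ 6.61×10⁻⁵

L ∝ R²T⁴, so L_X/L_P = (R_X/R_P)²(T_X/T_P)⁴ = (0.199)² × (6333/3.133×10⁴)⁴ = 0.039601 × 1.66954×10⁻³ = 6.61×10⁻⁵.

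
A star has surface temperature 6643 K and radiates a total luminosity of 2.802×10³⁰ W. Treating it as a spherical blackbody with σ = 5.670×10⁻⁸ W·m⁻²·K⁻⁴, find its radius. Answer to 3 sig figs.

L = 4πR²σT⁴ ⇒ R = √(L/(4πσT⁴)).
σT⁴ = 1.10418×10⁸ W/m², so R = √(2.802×10³⁰/(4π×1.10418×10⁸)) = 4.49×10¹⁰ m.

R ≈ 4.49×10¹⁰ m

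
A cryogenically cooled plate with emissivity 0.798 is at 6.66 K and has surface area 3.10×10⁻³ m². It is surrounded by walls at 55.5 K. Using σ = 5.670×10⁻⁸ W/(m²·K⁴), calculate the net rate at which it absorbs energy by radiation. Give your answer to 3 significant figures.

Net gain ≈ 1.33×10⁻³ W

Area A = 3.10×10⁻³ m².
Net radiated power P_net = εσA(T⁴ − T₀⁴) = 0.798×5.670×10⁻⁸×3.10×10⁻³×(6.66⁴ − 55.5⁴).
T⁴ − T₀⁴ = 1967.42 − 9.48794×10⁶ = -9.48597×10⁶ K⁴, so P_net = -1.33×10⁻³ W — negative, meaning a net gain of 1.33×10⁻³ W.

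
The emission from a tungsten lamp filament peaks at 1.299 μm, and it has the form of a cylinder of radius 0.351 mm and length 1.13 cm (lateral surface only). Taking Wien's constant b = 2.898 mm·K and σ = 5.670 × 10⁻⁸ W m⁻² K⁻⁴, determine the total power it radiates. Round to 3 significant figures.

P ≈ 35.0 W

Wien's law: T = b/λ_max = 2.898×10⁻³/1.299×10⁻⁶ = 2230.95 K.
Lateral area A = 2πrL = 2π×3.51×10⁻⁴×0.0113 = 2.49210×10⁻⁵ m².
Then P = σAT⁴ = 5.670×10⁻⁸×2.49210×10⁻⁵×(2230.95)⁴ = 35.0 W.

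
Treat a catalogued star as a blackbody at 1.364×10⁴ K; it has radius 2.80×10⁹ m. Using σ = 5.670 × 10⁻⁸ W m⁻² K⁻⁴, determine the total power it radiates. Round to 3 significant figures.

P ≈ 1.93×10²⁹ W

Surface area A = 4πR² = 4π(2.80×10⁹ m)² = 9.85203×10¹⁹ m².
P = σAT⁴ = 5.670×10⁻⁸ × 9.85203×10¹⁹ × (1.364×10⁴)⁴ = 1.93×10²⁹ W.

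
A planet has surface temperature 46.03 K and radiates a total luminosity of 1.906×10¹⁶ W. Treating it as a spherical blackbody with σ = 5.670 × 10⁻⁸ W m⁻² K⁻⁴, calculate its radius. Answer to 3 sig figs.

R ≈ 7.72×10⁷ m

L = 4πR²σT⁴ ⇒ R = √(L/(4πσT⁴)).
σT⁴ = 0.254535 W/m², so R = √(1.906×10¹⁶/(4π×0.254535)) = 7.72×10⁷ m.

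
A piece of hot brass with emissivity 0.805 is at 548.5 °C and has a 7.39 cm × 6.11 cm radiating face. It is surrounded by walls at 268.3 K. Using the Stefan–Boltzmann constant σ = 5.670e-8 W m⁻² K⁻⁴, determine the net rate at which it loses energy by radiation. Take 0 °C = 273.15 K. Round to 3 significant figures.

T = 548.5 °C + 273.15 = 821.65 K.
Area A = 0.0739 × 0.0611 = 4.51529×10⁻³ m².
Net radiated power P_net = εσA(T⁴ − T₀⁴) = 0.805×5.670×10⁻⁸×4.51529×10⁻³×(821.65⁴ − 268.3⁴).
T⁴ − T₀⁴ = 4.55772×10¹¹ − 5.18182×10⁹ = 4.50590×10¹¹ K⁴, so P_net = 92.9 W.

Net loss ≈ 92.9 W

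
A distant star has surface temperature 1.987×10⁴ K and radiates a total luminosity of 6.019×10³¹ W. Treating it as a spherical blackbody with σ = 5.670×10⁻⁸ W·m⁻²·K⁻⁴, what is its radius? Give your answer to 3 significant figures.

R ≈ 2.33×10¹⁰ m

L = 4πR²σT⁴ ⇒ R = √(L/(4πσT⁴)).
σT⁴ = 8.83842×10⁹ W/m², so R = √(6.019×10³¹/(4π×8.83842×10⁹)) = 2.33×10¹⁰ m.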